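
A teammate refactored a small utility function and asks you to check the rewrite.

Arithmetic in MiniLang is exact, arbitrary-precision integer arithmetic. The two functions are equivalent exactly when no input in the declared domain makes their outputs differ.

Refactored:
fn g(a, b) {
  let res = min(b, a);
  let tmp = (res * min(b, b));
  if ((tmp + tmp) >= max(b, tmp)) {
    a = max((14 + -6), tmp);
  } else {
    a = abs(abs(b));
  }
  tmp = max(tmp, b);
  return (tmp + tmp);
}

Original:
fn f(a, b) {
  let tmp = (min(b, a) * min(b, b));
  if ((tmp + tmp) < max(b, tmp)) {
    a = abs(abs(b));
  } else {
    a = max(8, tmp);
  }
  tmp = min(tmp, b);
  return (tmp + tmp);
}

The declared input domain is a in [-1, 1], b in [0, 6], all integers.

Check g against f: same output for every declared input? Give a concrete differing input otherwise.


Consider the input a=-1, b=1.
f: tmp=-1, then ((tmp + tmp) < max(b, tmp)) is true, then a=1, then tmp=-1, then returns -2
g: res=-1, then tmp=-1, then ((tmp + tmp) >= max(b, tmp)) is false, then a=1, then tmp=1, then returns 2
-2 vs 2 — the two versions disagree here.
verdict: not equivalent; witness: a=-1, b=1


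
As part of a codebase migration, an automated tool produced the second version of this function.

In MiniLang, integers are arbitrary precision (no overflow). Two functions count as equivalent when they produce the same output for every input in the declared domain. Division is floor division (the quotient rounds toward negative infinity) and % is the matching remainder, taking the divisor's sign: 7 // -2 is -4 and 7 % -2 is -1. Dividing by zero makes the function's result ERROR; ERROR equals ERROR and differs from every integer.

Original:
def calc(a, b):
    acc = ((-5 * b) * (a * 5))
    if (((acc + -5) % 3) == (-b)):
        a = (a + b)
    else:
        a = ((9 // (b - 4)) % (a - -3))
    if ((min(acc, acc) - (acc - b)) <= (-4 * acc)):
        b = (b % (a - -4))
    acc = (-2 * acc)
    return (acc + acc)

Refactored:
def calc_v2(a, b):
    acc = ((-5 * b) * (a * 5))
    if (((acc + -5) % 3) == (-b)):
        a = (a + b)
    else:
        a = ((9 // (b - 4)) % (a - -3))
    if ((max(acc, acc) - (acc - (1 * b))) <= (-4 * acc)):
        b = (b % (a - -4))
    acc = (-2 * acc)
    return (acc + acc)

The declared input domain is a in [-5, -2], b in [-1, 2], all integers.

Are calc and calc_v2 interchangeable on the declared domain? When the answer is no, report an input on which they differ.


Although `min(acc, acc)` became `max(acc, acc)`, no input in the stated domain can expose it.
One worked example (a=-4, b=2) — calc: acc=200, then (((acc + -5) % 3) == (-b)) is false, then a=0, then ((min(acc, acc) - (acc - b)) <= (-4 * acc)) is false, then acc=-400, then returns -800; calc_v2: acc=200, then (((acc + -5) % 3) == (-b)) is false, then a=0, then ((max(acc, acc) - (acc - (1 * b))) <= (-4 * acc)) is false, then acc=-400, then returns -800; agreement on -800.
Every one of the 16 inputs gives matching results.
verdict: equivalent


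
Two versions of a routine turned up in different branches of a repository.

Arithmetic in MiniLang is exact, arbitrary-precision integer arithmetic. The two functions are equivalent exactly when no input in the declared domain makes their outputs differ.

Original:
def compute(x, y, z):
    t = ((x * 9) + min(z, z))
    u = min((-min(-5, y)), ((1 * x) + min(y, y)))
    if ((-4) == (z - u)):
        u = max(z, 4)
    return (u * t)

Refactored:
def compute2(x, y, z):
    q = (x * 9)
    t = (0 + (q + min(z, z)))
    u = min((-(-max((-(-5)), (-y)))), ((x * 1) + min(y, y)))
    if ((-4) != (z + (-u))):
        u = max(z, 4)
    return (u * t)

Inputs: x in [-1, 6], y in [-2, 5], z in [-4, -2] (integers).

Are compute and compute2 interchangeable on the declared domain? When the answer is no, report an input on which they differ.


Try x=-1, y=-2, z=-4.
compute: t = -13; u = -3; ((-4) == (z - u)) -> false; return 39
compute2: q = -9; t = -13; u = -3; ((-4) != (z + (-u))) -> true; u = 4; return -52
39 against -52: the behavior changed.
verdict: not equivalent; witness: x=-1, y=-2, z=-4


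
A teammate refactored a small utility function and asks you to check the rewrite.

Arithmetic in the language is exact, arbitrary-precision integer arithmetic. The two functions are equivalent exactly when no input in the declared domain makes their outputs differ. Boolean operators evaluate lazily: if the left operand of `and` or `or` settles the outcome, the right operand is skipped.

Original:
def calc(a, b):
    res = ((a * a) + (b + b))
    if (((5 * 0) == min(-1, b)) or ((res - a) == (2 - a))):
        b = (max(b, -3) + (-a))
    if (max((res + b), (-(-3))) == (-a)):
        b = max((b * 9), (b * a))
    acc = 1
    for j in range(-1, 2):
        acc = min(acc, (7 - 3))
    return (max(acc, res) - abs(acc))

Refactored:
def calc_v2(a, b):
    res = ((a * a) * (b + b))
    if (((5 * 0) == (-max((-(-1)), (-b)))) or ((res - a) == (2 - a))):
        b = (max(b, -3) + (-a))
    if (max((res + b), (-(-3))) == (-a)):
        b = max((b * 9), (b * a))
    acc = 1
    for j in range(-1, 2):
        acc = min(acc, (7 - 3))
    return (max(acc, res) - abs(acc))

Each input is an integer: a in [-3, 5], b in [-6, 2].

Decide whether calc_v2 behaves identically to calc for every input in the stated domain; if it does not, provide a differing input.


These are not equivalent — on a=-3, b=-3 the outputs split (2 vs 0).
calc: res=3, then (((5 * 0) == min(-1, b)) or ((res - a) == (2 - a))) is false, then (max((res + b), (-(-3))) == (-a)) is true, then b=9, then acc=1, then (j=-1), then acc=1, then (j=0), then acc=1, then (j=1), then acc=1, then returns 2
calc_v2: res=-54, then (((5 * 0) == (-max((-(-1)), (-b)))) or ((res - a) == (2 - a))) is false, then (max((res + b), (-(-3))) == (-a)) is true, then b=9, then acc=1, then (j=-1), then acc=1, then (j=0), then acc=1, then (j=1), then acc=1, then returns 0
verdict: not equivalent; witness: a=-3, b=-3


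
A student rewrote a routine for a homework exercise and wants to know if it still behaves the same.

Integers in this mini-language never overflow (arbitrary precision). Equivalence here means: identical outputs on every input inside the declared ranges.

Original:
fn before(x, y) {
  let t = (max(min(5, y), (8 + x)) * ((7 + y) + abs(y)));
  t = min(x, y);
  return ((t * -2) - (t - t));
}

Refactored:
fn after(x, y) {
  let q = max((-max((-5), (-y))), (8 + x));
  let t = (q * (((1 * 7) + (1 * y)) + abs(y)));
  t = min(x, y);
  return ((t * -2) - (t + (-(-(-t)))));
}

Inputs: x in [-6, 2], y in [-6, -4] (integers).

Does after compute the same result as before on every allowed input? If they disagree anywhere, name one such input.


Side by side, the visible changes include: arithmetic usage differs, min/max/abs usage differs, statement counts differ, local variable names differ, constant usage differs.
One worked example (x=-1, y=-5) — before: t becomes 49; next t becomes -5; next final value 10; after: q becomes 7; next t becomes 49; next t becomes -5; next final value 10; agreement on 10.
An exhaustive pass over the 27 declared inputs shows identical outputs.
verdict: equivalent


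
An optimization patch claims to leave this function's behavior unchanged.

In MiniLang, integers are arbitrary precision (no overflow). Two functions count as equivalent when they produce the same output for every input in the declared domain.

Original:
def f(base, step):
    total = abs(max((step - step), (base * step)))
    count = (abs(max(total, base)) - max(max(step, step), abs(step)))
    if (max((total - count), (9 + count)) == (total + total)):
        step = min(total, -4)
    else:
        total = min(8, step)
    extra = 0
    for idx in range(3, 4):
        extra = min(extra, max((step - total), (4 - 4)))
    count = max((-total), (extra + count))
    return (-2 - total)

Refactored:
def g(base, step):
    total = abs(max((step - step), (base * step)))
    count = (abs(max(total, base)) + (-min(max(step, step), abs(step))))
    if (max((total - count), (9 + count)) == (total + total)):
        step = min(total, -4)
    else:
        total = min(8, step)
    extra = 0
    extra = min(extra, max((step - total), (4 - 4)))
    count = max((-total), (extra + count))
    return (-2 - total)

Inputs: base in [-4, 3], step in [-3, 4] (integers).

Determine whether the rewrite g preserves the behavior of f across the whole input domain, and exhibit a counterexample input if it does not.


These are not equivalent — on base=-4, step=-3 the outputs split (1 vs -14).
f: total becomes 12; next count becomes 9; next (max((total - count), (9 + count)) == (total + total)) evaluates to false; next total becomes -3; next extra becomes 0; next at idx=3:; next extra becomes 0; next count becomes 9; next final value 1
g: total becomes 12; next count becomes 15; next (max((total - count), (9 + count)) == (total + total)) evaluates to true; next step becomes -4; next extra becomes 0; next extra becomes 0; next count becomes 15; next final value -14
verdict: not equivalent; witness: base=-4, step=-3


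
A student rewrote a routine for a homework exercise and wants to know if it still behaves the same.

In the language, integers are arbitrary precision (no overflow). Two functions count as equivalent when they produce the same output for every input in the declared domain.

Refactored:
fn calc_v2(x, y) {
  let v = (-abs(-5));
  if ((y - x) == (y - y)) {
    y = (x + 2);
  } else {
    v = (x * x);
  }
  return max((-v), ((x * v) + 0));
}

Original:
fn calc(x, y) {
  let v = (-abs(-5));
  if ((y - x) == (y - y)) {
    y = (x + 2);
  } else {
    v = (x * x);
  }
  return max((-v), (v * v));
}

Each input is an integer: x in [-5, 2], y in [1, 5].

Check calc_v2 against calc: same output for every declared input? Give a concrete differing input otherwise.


Try x=-5, y=1.
calc: v = -5; ((y - x) == (y - y)) -> false; v = 25; return 625
calc_v2: v = -5; ((y - x) == (y - y)) -> false; v = 25; return -25
625 vs -25 — the two versions disagree here.
verdict: not equivalent; witness: x=-5, y=1


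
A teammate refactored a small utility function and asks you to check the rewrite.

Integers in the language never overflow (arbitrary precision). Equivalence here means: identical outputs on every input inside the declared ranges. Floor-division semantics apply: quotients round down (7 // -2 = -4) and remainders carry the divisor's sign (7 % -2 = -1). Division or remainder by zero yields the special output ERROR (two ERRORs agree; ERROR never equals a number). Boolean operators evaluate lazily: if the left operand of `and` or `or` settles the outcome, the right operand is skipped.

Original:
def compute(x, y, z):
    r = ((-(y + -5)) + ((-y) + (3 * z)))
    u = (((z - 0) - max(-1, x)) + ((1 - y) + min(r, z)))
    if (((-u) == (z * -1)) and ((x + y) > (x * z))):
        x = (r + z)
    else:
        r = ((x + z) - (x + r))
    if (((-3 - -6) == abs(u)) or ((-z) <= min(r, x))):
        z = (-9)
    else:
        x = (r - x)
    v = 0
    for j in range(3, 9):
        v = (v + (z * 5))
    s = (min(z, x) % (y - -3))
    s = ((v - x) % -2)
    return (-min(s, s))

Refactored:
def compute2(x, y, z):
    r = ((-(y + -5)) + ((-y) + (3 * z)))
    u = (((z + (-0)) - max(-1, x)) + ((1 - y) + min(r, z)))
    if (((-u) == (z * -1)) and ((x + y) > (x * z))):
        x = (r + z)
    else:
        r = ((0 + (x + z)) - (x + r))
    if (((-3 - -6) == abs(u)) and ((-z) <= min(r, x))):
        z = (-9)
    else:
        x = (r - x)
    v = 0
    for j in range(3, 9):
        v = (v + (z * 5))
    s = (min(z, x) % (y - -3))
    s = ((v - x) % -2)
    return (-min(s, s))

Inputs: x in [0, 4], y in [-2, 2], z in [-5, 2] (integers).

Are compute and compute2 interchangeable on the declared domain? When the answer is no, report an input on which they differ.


Take x=0, y=-2, z=-3.
compute: r = 0; u = -3; (((-u) == (z * -1)) and ((x + y) > (x * z))) -> false; r = -3; (((-3 - -6) == abs(u)) or ((-z) <= min(r, x))) -> true; z = -9; v = 0; [j=3]; v = -45; [j=4]; v = -90; [j=5]; v = -135; [j=6]; v = -180; [j=7]; v = -225; [j=8]; v = -270; s = 0; s = 0; return 0
compute2: r = 0; u = -3; (((-u) == (z * -1)) and ((x + y) > (x * z))) -> false; r = -3; (((-3 - -6) == abs(u)) and ((-z) <= min(r, x))) -> false; x = -3; v = 0; [j=3]; v = -15; [j=4]; v = -30; [j=5]; v = -45; [j=6]; v = -60; [j=7]; v = -75; [j=8]; v = -90; s = 0; s = -1; return 1
0 != 1, so the rewrite changes behavior.
verdict: not equivalent; witness: x=0, y=-2, z=-3


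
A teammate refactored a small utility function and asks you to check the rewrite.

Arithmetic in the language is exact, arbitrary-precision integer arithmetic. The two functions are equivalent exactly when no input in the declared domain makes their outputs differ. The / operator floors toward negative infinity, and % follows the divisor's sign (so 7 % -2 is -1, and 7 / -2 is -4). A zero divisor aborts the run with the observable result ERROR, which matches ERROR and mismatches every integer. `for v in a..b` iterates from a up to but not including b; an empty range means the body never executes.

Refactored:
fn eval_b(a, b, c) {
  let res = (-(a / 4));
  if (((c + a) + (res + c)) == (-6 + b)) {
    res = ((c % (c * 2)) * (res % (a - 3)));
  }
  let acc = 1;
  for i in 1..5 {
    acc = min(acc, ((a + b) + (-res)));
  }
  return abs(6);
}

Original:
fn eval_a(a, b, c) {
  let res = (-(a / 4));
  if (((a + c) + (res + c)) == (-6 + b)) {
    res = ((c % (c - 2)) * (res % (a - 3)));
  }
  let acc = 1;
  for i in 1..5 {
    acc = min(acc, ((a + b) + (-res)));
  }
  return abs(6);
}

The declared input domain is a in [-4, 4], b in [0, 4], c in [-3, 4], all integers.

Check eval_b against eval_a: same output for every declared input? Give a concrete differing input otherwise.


There is a counterexample at a=-4, b=3, c=0: 6 on one side, ERROR on the other.
eval_a: res := 1 | (((a + c) + (res + c)) == (-6 + b)): true | res := 0 | acc := 1 | iter i=1: | acc := -1 | iter i=2: | acc := -1 | iter i=3: | acc := -1 | iter i=4: | acc := -1 | result 6
eval_b: res := 1 | (((c + a) + (res + c)) == (-6 + b)): true | divide-by-zero, output ERROR
verdict: not equivalent; witness: a=-4, b=3, c=0


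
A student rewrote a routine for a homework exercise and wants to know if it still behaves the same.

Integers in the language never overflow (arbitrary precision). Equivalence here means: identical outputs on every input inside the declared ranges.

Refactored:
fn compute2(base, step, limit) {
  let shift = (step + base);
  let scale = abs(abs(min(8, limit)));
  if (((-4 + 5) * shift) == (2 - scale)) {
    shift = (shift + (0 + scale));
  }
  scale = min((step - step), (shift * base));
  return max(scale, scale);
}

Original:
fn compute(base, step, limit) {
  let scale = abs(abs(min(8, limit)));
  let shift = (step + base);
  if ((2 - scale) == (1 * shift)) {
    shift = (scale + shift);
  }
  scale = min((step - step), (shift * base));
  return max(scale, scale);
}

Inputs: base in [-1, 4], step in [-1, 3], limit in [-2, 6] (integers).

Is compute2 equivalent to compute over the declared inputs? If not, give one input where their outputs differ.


This is a faithful refactor — constant usage differs, plus arithmetic usage differs, but the computed results match everywhere.
Spot check at base=-1, step=0, limit=-2 — compute: scale := 2 | shift := -1 | ((2 - scale) == (1 * shift)): false | scale := 0 | result 0. compute2: shift := -1 | scale := 2 | (((-4 + 5) * shift) == (2 - scale)): false | scale := 0 | result 0. Both give 0.
Checked all 270 inputs in the declared domain: the outputs agree on every one.
verdict: equivalent


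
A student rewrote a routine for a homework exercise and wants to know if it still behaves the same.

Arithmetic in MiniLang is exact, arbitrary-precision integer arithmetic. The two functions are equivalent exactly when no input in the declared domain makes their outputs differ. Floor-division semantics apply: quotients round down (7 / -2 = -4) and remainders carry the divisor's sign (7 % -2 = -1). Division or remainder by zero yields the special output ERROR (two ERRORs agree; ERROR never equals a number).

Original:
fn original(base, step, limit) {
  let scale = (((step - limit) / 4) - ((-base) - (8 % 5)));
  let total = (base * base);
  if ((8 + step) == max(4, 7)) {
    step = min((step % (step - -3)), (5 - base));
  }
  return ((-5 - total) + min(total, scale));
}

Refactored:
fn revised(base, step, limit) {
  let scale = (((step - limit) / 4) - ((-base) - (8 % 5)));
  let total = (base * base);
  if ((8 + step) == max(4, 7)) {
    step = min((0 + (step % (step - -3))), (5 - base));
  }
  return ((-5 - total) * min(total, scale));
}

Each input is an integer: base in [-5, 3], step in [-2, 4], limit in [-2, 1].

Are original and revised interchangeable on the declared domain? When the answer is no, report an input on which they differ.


There is a counterexample at base=-5, step=-2, limit=-2: -32 on one side, 60 on the other.
original: scale=-2, then total=25, then ((8 + step) == max(4, 7)) is false, then returns -32
revised: scale=-2, then total=25, then ((8 + step) == max(4, 7)) is false, then returns 60
verdict: not equivalent; witness: base=-5, step=-2, limit=-2


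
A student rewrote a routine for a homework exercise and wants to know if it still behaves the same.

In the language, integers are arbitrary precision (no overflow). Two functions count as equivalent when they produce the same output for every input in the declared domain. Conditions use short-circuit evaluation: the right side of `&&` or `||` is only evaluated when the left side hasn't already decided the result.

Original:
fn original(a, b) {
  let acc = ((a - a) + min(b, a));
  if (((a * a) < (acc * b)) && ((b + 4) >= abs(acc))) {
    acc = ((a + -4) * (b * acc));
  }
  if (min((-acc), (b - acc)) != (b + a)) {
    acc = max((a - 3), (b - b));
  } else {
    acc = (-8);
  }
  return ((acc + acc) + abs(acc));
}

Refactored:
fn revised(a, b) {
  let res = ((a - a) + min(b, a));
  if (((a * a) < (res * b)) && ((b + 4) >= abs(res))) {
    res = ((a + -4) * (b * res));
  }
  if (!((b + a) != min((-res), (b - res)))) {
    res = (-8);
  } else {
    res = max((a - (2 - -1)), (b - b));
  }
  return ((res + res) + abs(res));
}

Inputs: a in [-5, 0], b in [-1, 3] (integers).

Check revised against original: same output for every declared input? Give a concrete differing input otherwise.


Behavior is preserved: although local variable names differ, and constant usage differs, and boolean connective usage differs, and arithmetic usage differs, the outputs never diverge.
Spot check at a=0, b=0 — original: acc = 0; (((a * a) < (acc * b)) && ((b + 4) >= abs(acc))) -> false; (min((-acc), (b - acc)) != (b + a)) -> false; acc = -8; return -8. revised: res = 0; (((a * a) < (res * b)) && ((b + 4) >= abs(res))) -> false; (!((b + a) != min((-res), (b - res)))) -> true; res = -8; return -8. Both give -8.
Checked all 30 inputs in the declared domain: the outputs agree on every one.
verdict: equivalent


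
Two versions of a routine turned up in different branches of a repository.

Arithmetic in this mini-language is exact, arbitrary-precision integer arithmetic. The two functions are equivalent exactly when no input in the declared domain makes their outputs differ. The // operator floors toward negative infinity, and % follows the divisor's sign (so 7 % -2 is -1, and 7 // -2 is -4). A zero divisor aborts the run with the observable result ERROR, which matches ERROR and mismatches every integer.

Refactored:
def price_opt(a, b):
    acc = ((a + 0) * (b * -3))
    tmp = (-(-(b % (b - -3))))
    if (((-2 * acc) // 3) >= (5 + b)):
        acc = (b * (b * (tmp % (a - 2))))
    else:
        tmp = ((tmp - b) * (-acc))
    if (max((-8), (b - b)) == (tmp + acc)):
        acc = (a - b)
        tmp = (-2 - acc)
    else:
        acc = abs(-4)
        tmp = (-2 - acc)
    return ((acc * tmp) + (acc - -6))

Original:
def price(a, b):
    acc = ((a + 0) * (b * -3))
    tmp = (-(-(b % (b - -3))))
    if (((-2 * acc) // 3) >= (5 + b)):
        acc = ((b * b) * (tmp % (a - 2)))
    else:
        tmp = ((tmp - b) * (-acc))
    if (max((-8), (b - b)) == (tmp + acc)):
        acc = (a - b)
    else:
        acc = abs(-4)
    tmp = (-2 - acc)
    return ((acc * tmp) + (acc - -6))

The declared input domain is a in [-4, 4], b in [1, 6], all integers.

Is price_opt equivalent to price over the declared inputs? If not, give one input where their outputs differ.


The two versions differ — the changes include constant usage differs, and arithmetic usage differs, and statement counts differ.
One worked example (a=2, b=5) — price: acc becomes -30; next tmp becomes 5; next (((-2 * acc) // 3) >= (5 + b)) evaluates to true; next hits division by zero so the output is ERROR; price_opt: acc becomes -30; next tmp becomes 5; next (((-2 * acc) // 3) >= (5 + b)) evaluates to true; next hits division by zero so the output is ERROR; agreement on ERROR.
An exhaustive pass over the 54 declared inputs shows identical outputs.
verdict: equivalent


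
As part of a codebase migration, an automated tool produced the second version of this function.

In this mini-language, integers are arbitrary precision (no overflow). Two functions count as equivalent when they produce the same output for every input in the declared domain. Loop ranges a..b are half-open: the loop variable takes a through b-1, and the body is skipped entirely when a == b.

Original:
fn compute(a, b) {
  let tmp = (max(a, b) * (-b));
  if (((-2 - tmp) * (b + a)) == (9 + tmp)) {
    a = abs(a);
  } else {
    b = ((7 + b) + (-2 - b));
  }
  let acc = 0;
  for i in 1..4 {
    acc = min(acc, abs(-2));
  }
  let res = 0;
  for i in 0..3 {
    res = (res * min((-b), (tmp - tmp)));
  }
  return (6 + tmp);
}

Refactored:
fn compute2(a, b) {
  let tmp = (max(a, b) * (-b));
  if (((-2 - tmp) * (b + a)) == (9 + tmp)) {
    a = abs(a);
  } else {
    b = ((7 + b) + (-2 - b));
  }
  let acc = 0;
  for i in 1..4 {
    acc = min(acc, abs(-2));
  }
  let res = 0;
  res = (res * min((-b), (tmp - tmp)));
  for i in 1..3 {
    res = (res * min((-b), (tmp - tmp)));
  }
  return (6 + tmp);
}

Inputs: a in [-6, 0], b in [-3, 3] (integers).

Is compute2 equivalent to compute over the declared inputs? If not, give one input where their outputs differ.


Behavior is preserved: although min/max/abs usage differs, plus arithmetic usage differs, plus statement counts differ, plus loop structure differs, the outputs never diverge.
One worked example (a=-6, b=-1) — compute: tmp := -1 | (((-2 - tmp) * (b + a)) == (9 + tmp)): false | b := 5 | acc := 0 | iter i=1: | acc := 0 | iter i=2: | acc := 0 | iter i=3: | acc := 0 | res := 0 | iter i=0: | res := 0 | iter i=1: | res := 0 | iter i=2: | res := 0 | result 5; compute2: tmp := -1 | (((-2 - tmp) * (b + a)) == (9 + tmp)): false | b := 5 | acc := 0 | iter i=1: | acc := 0 | iter i=2: | acc := 0 | iter i=3: | acc := 0 | res := 0 | res := 0 | iter i=1: | res := 0 | iter i=2: | res := 0 | result 5; agreement on 5.
Checked all 49 inputs in the declared domain: the outputs agree on every one.
verdict: equivalent


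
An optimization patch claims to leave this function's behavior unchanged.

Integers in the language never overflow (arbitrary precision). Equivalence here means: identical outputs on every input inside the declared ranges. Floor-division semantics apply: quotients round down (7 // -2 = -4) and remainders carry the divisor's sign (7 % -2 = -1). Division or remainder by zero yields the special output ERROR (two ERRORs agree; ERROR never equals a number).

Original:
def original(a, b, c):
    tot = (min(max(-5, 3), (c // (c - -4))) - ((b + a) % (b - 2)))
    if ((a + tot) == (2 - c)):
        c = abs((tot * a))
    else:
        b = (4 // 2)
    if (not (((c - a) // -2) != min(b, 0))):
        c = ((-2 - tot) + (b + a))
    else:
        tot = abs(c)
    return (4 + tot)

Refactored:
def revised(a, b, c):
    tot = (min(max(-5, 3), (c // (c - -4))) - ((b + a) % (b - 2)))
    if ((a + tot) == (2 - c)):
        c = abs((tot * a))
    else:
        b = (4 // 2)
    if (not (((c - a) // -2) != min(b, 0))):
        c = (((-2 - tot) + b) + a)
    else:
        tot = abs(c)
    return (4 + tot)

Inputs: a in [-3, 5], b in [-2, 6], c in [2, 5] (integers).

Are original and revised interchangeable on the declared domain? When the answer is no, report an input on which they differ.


Side by side, the visible changes include: same computation, different form.
Spot check at a=4, b=1, c=5 — original: tot=0, then ((a + tot) == (2 - c)) is false, then b=2, then (not (((c - a) // -2) != min(b, 0))) is false, then tot=5, then returns 9. revised: tot=0, then ((a + tot) == (2 - c)) is false, then b=2, then (not (((c - a) // -2) != min(b, 0))) is false, then tot=5, then returns 9. Both give 9.
Sweeping the whole domain (324 inputs) finds no disagreement.
verdict: equivalent


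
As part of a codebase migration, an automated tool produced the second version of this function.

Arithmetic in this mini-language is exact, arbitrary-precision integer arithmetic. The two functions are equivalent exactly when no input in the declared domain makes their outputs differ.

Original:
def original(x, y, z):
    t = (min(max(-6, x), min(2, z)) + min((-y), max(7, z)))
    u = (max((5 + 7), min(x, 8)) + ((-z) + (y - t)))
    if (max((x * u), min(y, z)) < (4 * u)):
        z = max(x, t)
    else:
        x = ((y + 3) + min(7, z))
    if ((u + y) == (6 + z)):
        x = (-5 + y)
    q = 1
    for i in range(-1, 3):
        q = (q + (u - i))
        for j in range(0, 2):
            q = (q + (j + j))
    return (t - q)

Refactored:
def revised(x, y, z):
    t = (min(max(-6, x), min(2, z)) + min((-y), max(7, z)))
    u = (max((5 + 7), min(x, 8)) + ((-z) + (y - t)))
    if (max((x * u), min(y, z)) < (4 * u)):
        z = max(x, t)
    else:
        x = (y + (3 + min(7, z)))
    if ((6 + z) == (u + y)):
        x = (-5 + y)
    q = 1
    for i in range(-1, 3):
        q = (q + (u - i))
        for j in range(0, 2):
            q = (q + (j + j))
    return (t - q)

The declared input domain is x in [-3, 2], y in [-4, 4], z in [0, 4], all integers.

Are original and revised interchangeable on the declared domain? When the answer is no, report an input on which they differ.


Equivalent — the differences include same computation, different form, yet no declared input distinguishes the two.
One worked example (x=1, y=4, z=4) — original: t := -3 | u := 15 | (max((x * u), min(y, z)) < (4 * u)): true | z := 1 | ((u + y) == (6 + z)): false | q := 1 | iter i=-1: | q := 17 | iter j=0: | q := 17 | iter j=1: | q := 19 | iter i=0: | q := 34 | iter j=0: | q := 34 | iter j=1: | q := 36 | iter i=1: | q := 50 | iter j=0: | q := 50 | iter j=1: | q := 52 | iter i=2: | q := 65 | iter j=0: | q := 65 | iter j=1: | q := 67 | result -70; revised: t := -3 | u := 15 | (max((x * u), min(y, z)) < (4 * u)): true | z := 1 | ((6 + z) == (u + y)): false | q := 1 | iter i=-1: | q := 17 | iter j=0: | q := 17 | iter j=1: | q := 19 | iter i=0: | q := 34 | iter j=0: | q := 34 | iter j=1: | q := 36 | iter i=1: | q := 50 | iter j=0: | q := 50 | iter j=1: | q := 52 | iter i=2: | q := 65 | iter j=0: | q := 65 | iter j=1: | q := 67 | result -70; agreement on -70.
Checked all 270 inputs in the declared domain: the outputs agree on every one.
verdict: equivalent


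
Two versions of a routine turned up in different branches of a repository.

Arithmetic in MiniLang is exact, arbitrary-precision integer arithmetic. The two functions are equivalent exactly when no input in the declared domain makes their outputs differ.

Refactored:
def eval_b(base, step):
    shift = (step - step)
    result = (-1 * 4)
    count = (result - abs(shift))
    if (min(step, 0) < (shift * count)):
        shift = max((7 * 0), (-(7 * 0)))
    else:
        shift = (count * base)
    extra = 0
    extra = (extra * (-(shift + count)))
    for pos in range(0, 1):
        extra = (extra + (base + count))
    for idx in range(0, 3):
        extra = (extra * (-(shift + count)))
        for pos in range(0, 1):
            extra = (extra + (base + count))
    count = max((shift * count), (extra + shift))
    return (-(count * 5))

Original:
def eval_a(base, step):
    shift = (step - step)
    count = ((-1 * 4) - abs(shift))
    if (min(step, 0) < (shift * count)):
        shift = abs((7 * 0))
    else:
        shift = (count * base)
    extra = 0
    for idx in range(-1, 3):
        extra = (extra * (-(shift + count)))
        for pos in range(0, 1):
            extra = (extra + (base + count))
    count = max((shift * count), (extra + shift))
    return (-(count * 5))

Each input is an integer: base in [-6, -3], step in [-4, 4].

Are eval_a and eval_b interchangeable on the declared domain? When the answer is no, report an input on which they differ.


Side by side, the visible changes include: statement counts differ; also min/max/abs usage differs; also constant usage differs; also loop structure differs; also local variable names differ; also arithmetic usage differs.
One worked example (base=-6, step=-1) — eval_a: shift := 0 | count := -4 | (min(step, 0) < (shift * count)): true | shift := 0 | extra := 0 | iter idx=-1: | extra := 0 | iter pos=0: | extra := -10 | iter idx=0: | extra := -40 | iter pos=0: | extra := -50 | iter idx=1: | extra := -200 | iter pos=0: | extra := -210 | iter idx=2: | extra := -840 | iter pos=0: | extra := -850 | count := 0 | result 0; eval_b: shift := 0 | result := -4 | count := -4 | (min(step, 0) < (shift * count)): true | shift := 0 | extra := 0 | extra := 0 | iter pos=0: | extra := -10 | iter idx=0: | extra := -40 | iter pos=0: | extra := -50 | iter idx=1: | extra := -200 | iter pos=0: | extra := -210 | iter idx=2: | extra := -840 | iter pos=0: | extra := -850 | count := 0 | result 0; agreement on 0.
Across all 36 domain points the two functions coincide.
verdict: equivalent


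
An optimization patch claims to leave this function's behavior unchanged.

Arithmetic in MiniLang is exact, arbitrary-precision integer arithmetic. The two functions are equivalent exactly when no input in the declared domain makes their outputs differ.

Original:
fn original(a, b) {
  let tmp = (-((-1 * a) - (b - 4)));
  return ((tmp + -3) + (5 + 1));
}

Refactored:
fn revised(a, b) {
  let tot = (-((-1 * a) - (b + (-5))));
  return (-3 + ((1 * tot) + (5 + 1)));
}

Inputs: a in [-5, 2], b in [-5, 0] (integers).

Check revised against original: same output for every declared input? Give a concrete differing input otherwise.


a=-5, b=-5 yields -11 from original but -12 from revised.
verdict: not equivalent; witness: a=-5, b=-5


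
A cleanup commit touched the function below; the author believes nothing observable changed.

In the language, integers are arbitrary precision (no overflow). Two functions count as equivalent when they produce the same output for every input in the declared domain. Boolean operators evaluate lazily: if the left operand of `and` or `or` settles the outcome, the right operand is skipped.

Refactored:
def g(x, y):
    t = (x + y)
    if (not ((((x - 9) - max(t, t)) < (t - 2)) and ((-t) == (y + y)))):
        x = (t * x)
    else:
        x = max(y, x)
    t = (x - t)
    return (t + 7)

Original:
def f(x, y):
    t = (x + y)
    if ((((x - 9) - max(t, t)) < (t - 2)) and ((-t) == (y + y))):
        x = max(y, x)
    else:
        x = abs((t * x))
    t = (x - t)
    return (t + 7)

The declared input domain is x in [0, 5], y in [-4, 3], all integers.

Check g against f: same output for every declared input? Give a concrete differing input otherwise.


Take x=1, y=-4.
f: t := -3 | ((((x - 9) - max(t, t)) < (t - 2)) and ((-t) == (y + y))): false | x := 3 | t := 6 | result 13
g: t := -3 | (not ((((x - 9) - max(t, t)) < (t - 2)) and ((-t) == (y + y)))): true | x := -3 | t := 0 | result 7
13 != 7, so the rewrite changes behavior.
verdict: not equivalent; witness: x=1, y=-4


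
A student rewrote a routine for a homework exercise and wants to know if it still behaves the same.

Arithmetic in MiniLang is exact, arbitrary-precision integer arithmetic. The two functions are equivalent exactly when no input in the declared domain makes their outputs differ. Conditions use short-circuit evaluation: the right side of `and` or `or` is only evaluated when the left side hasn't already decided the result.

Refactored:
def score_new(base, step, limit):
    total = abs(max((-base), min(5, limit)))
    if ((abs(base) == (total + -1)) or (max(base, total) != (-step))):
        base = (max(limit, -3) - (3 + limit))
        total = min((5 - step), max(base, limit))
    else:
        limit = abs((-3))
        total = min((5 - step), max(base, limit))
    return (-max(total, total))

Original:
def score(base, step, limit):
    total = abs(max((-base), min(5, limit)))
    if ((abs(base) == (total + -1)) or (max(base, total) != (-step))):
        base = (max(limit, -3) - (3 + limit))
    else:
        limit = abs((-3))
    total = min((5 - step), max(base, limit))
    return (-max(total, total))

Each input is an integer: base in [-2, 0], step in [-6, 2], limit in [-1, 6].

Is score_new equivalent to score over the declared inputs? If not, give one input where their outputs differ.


Although statement counts differ; also constant usage differs; also arithmetic usage differs; also min/max/abs usage differs, 216/216 inputs agree.
verdict: equivalent


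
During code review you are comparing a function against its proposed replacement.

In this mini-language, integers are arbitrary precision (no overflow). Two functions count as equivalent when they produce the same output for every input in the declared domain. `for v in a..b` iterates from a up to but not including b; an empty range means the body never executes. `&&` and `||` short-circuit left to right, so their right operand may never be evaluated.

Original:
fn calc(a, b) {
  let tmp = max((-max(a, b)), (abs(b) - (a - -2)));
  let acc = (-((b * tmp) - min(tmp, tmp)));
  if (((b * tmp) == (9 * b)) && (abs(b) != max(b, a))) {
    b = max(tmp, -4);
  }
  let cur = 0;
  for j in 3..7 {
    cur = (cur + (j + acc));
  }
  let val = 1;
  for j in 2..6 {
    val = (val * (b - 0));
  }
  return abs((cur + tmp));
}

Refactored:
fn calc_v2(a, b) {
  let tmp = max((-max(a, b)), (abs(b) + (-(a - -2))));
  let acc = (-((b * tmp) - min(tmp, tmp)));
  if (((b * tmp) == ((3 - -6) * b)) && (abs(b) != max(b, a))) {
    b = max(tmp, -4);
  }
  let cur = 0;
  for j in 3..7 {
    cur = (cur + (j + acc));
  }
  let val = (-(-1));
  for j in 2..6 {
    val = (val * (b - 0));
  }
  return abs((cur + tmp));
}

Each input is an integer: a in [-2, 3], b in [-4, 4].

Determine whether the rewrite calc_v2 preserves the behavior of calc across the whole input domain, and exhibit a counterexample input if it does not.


Reading the diff, among the changes: arithmetic usage differs; and constant usage differs.
Spot check at a=1, b=-2 — calc: tmp=-1, then acc=-3, then (((b * tmp) == (9 * b)) && (abs(b) != max(b, a))) is false, then cur=0, then (j=3), then cur=0, then (j=4), then cur=1, then (j=5), then cur=3, then (j=6), then cur=6, then val=1, then (j=2), then val=-2, then (j=3), then val=4, then (j=4), then val=-8, then (j=5), then val=16, then returns 5. calc_v2: tmp=-1, then acc=-3, then (((b * tmp) == ((3 - -6) * b)) && (abs(b) != max(b, a))) is false, then cur=0, then (j=3), then cur=0, then (j=4), then cur=1, then (j=5), then cur=3, then (j=6), then cur=6, then val=1, then (j=2), then val=-2, then (j=3), then val=4, then (j=4), then val=-8, then (j=5), then val=16, then returns 5. Both give 5.
Every one of the 54 inputs gives matching results.
verdict: equivalent


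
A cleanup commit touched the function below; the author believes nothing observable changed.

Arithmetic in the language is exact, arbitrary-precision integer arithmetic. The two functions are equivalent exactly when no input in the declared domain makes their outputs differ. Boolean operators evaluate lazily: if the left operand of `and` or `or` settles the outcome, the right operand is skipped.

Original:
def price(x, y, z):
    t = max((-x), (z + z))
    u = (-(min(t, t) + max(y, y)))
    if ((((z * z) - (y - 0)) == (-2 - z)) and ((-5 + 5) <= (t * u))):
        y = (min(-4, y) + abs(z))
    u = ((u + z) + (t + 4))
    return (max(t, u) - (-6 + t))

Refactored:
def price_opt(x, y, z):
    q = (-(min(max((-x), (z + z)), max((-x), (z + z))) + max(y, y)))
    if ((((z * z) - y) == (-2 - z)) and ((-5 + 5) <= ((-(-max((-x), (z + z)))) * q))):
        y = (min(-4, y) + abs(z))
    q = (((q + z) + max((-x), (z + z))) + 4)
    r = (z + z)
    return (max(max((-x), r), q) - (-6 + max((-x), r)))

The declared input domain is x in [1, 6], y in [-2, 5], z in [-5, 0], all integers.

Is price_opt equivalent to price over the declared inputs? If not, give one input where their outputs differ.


The two versions differ — the changes include local variable names differ; and constant usage differs; and arithmetic usage differs; and min/max/abs usage differs.
Spot check at x=5, y=-1, z=0 — price: t = 0; u = 1; ((((z * z) - (y - 0)) == (-2 - z)) and ((-5 + 5) <= (t * u))) -> false; u = 5; return 11. price_opt: q = 1; ((((z * z) - y) == (-2 - z)) and ((-5 + 5) <= ((-(-max((-x), (z + z)))) * q))) -> false; q = 5; r = 0; return 11. Both give 11.
Across all 288 domain points the two functions coincide.
verdict: equivalent


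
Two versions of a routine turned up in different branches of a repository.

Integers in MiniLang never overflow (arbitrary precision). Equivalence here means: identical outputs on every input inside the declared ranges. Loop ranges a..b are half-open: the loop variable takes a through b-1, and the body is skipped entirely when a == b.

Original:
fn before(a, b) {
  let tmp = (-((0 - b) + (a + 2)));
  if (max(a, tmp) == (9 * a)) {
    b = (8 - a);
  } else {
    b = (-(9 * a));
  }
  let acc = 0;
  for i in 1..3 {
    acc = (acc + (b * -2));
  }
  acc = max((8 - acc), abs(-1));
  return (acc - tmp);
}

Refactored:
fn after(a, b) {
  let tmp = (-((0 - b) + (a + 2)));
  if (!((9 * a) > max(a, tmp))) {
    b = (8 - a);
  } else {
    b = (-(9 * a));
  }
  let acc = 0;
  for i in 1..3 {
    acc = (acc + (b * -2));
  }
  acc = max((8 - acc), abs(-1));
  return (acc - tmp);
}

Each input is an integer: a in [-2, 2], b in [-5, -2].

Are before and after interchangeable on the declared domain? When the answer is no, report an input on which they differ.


The rewrite breaks on a=-2, b=-5, where the results are 85 and 53.
before: tmp := -5 | (max(a, tmp) == (9 * a)): false | b := 18 | acc := 0 | iter i=1: | acc := -36 | iter i=2: | acc := -72 | acc := 80 | result 85
after: tmp := -5 | (!((9 * a) > max(a, tmp))): true | b := 10 | acc := 0 | iter i=1: | acc := -20 | iter i=2: | acc := -40 | acc := 48 | result 53
verdict: not equivalent; witness: a=-2, b=-5


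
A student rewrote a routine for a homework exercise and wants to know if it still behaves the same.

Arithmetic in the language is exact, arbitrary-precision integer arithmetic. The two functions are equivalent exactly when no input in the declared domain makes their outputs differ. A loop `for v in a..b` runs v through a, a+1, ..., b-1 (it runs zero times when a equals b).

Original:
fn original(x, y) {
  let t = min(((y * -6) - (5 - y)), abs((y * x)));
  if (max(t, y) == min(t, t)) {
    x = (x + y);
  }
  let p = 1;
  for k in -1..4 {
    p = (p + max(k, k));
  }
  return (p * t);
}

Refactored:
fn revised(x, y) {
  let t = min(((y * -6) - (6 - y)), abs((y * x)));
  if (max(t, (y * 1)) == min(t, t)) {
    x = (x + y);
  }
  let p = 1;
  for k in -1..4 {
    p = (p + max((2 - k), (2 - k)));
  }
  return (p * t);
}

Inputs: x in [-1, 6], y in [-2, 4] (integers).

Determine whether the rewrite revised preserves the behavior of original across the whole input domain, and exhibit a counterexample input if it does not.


On input x=-1, y=-1, original returns 0 while revised returns -6.
verdict: not equivalent; witness: x=-1, y=-1


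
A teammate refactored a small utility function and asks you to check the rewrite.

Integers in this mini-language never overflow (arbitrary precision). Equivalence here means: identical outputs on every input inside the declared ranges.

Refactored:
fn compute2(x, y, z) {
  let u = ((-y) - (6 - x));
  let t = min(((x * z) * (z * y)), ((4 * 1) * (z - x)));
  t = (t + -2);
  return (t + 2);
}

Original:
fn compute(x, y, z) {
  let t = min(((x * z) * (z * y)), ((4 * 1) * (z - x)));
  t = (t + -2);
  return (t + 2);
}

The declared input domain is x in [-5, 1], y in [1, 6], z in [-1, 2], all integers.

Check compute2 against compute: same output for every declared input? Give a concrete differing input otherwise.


Equivalent — the differences include arithmetic usage differs; and statement counts differ; and local variable names differ; and constant usage differs, yet no declared input distinguishes the two.
Spot check at x=-3, y=2, z=2 — compute: t becomes -24; next t becomes -26; next final value -24. compute2: u becomes -11; next t becomes -24; next t becomes -26; next final value -24. Both give -24.
Across all 168 domain points the two functions coincide.
verdict: equivalent
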